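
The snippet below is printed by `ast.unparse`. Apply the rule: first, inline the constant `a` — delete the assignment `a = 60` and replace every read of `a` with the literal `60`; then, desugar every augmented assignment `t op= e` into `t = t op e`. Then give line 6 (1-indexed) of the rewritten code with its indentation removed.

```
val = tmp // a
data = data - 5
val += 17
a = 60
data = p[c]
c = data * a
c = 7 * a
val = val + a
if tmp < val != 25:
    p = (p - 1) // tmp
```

c = 7 * 60

Transformed code:
val = tmp // 60
data = data - 5
val = val + 17
data = p[c]
c = data * 60
c = 7 * 60
val = val + 60
if tmp < val != 25:
    p = (p - 1) // tmp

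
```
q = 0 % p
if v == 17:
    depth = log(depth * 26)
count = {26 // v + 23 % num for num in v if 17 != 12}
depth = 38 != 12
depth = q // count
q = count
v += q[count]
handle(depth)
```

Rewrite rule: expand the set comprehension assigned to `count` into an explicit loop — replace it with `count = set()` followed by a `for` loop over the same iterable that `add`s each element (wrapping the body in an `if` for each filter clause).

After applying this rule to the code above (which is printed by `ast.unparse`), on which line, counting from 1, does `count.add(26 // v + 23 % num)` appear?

7

Transformed code:
q = 0 % p
if v == 17:
    depth = log(depth * 26)
count = set()
for num in v:
    if 17 != 12:
        count.add(26 // v + 23 % num)
depth = 38 != 12
depth = q // count
q = count
v += q[count]
handle(depth)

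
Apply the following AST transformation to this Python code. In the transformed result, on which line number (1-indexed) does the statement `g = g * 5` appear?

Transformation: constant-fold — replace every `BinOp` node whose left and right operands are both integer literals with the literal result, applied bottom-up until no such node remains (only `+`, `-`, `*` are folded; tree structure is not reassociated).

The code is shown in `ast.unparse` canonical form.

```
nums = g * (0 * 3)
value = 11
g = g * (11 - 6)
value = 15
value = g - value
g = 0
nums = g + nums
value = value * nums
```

Transformed code:
nums = g * 0
value = 11
g = g * 5
value = 15
value = g - value
g = 0
nums = g + nums
value = value * nums

3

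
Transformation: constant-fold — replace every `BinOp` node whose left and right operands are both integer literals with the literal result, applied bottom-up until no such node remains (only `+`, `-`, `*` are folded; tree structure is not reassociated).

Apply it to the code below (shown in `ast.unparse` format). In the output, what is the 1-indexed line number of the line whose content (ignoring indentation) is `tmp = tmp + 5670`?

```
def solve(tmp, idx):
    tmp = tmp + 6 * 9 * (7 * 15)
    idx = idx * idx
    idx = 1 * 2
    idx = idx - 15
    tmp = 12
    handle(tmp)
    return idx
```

2

Transformed code:
def solve(tmp, idx):
    tmp = tmp + 5670
    idx = idx * idx
    idx = 2
    idx = idx - 15
    tmp = 12
    handle(tmp)
    return idx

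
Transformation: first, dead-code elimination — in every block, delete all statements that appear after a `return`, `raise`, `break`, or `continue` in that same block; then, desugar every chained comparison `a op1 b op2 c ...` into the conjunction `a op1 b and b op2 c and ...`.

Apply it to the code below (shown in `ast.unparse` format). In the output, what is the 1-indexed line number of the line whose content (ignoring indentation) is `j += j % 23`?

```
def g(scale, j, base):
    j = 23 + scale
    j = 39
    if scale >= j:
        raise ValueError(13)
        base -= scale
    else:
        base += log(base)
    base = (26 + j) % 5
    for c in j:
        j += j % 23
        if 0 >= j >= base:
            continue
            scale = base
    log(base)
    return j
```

10

Transformed code:
def g(scale, j, base):
    j = 23 + scale
    j = 39
    if scale >= j:
        raise ValueError(13)
    else:
        base += log(base)
    base = (26 + j) % 5
    for c in j:
        j += j % 23
        if 0 >= j and j >= base:
            continue
    log(base)
    return j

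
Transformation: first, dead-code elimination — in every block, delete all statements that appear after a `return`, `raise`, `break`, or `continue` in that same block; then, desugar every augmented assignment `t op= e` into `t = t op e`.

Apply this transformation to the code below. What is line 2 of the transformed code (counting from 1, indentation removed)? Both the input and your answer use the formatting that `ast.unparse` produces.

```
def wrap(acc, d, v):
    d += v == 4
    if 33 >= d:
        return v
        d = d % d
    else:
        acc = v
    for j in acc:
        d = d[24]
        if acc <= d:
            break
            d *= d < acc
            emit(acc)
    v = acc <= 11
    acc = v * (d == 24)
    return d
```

d = d + (v == 4)

Transformed code:
def wrap(acc, d, v):
    d = d + (v == 4)
    if 33 >= d:
        return v
    else:
        acc = v
    for j in acc:
        d = d[24]
        if acc <= d:
            break
    v = acc <= 11
    acc = v * (d == 24)
    return d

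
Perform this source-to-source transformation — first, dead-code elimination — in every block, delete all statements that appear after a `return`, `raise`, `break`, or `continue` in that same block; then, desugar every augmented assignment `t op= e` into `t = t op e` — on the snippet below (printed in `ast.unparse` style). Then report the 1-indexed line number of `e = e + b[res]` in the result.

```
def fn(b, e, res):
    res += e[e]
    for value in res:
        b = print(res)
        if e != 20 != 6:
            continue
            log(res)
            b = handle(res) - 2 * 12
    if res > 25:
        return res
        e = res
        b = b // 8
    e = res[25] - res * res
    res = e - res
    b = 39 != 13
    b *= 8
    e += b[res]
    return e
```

Transformed code:
def fn(b, e, res):
    res = res + e[e]
    for value in res:
        b = print(res)
        if e != 20 != 6:
            continue
    if res > 25:
        return res
    e = res[25] - res * res
    res = e - res
    b = 39 != 13
    b = b * 8
    e = e + b[res]
    return e

13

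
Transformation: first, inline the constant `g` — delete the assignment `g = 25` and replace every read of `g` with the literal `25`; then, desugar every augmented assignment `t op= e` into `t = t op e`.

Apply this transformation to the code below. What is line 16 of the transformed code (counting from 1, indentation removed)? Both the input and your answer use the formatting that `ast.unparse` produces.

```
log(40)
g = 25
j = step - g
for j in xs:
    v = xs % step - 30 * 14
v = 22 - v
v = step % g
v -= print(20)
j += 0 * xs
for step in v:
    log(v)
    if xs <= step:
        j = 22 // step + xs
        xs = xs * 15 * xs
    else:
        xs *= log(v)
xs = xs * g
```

xs = xs * 25

Transformed code:
log(40)
j = step - 25
for j in xs:
    v = xs % step - 30 * 14
v = 22 - v
v = step % 25
v = v - print(20)
j = j + 0 * xs
for step in v:
    log(v)
    if xs <= step:
        j = 22 // step + xs
        xs = xs * 15 * xs
    else:
        xs = xs * log(v)
xs = xs * 25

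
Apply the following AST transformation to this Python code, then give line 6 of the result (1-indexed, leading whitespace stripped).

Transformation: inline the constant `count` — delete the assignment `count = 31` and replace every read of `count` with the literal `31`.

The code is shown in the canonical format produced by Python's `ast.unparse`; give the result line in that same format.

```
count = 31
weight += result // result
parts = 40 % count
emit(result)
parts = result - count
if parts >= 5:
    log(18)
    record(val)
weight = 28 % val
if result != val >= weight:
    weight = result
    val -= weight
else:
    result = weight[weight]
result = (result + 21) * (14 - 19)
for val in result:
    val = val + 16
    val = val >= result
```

Transformed code:
weight += result // result
parts = 40 % 31
emit(result)
parts = result - 31
if parts >= 5:
    log(18)
    record(val)
weight = 28 % val
if result != val >= weight:
    weight = result
    val -= weight
else:
    result = weight[weight]
result = (result + 21) * (14 - 19)
for val in result:
    val = val + 16
    val = val >= result

log(18)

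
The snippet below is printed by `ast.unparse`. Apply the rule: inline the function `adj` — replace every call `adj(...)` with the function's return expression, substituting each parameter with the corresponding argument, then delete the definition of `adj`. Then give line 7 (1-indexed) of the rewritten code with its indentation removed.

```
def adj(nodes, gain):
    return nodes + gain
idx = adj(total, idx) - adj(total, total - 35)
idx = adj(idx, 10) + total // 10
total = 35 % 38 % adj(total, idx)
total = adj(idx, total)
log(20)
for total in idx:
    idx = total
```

Transformed code:
idx = total + idx - (total + (total - 35))
idx = idx + 10 + total // 10
total = 35 % 38 % (total + idx)
total = idx + total
log(20)
for total in idx:
    idx = total

idx = total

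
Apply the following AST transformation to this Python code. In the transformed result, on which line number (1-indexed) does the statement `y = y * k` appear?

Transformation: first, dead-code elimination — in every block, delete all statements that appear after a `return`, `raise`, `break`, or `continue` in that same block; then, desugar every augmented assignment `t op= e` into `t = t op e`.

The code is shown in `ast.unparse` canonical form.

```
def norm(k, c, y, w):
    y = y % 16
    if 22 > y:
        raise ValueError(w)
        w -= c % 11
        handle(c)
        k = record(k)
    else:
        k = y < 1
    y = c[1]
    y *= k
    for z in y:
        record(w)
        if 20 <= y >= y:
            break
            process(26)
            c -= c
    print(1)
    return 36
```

8

Transformed code:
def norm(k, c, y, w):
    y = y % 16
    if 22 > y:
        raise ValueError(w)
    else:
        k = y < 1
    y = c[1]
    y = y * k
    for z in y:
        record(w)
        if 20 <= y >= y:
            break
    print(1)
    return 36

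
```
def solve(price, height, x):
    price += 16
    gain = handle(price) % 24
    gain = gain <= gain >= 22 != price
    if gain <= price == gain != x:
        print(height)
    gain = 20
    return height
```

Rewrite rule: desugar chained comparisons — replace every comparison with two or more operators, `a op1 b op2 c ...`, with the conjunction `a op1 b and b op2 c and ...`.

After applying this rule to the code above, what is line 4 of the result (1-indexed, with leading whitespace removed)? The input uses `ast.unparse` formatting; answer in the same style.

Transformed code:
def solve(price, height, x):
    price += 16
    gain = handle(price) % 24
    gain = gain <= gain and gain >= 22 and (22 != price)
    if gain <= price and price == gain and (gain != x):
        print(height)
    gain = 20
    return height

gain = gain <= gain and gain >= 22 and (22 != price)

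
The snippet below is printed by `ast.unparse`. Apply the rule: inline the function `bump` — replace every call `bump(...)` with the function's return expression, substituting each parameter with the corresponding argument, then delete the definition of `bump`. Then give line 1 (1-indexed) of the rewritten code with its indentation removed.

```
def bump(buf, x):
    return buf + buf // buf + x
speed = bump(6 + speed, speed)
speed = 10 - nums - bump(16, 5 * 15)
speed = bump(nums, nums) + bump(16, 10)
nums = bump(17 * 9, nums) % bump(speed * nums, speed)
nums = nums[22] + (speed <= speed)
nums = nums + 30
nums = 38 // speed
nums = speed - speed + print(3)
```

Transformed code:
speed = 6 + speed + (6 + speed) // (6 + speed) + speed
speed = 10 - nums - (16 + 16 // 16 + 5 * 15)
speed = nums + nums // nums + nums + (16 + 16 // 16 + 10)
nums = (17 * 9 + 17 * 9 // (17 * 9) + nums) % (speed * nums + speed * nums // (speed * nums) + speed)
nums = nums[22] + (speed <= speed)
nums = nums + 30
nums = 38 // speed
nums = speed - speed + print(3)

speed = 6 + speed + (6 + speed) // (6 + speed) + speed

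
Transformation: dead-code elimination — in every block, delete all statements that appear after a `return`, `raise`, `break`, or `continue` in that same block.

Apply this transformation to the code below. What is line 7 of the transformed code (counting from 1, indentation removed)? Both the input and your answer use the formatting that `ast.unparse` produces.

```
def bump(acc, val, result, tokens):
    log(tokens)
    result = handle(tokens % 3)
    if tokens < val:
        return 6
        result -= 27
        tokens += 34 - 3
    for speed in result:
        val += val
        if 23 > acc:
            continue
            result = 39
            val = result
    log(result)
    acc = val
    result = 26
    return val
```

Transformed code:
def bump(acc, val, result, tokens):
    log(tokens)
    result = handle(tokens % 3)
    if tokens < val:
        return 6
    for speed in result:
        val += val
        if 23 > acc:
            continue
    log(result)
    acc = val
    result = 26
    return val

val += val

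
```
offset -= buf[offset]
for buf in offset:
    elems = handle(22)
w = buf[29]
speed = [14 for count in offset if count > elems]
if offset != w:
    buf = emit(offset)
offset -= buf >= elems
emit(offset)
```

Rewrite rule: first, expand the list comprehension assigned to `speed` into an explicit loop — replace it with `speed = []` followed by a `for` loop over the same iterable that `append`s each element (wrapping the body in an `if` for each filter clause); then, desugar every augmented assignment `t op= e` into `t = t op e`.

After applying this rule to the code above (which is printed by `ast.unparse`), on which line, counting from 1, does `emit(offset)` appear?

12

Transformed code:
offset = offset - buf[offset]
for buf in offset:
    elems = handle(22)
w = buf[29]
speed = []
for count in offset:
    if count > elems:
        speed.append(14)
if offset != w:
    buf = emit(offset)
offset = offset - (buf >= elems)
emit(offset)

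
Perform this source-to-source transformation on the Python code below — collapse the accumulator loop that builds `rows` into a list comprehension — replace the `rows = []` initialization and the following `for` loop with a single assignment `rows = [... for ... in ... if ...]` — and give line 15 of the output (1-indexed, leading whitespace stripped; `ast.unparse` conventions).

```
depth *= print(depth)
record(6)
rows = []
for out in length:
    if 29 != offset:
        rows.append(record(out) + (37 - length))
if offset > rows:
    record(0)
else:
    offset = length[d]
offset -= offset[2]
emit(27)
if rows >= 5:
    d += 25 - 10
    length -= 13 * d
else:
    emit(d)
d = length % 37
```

d = length % 37

Transformed code:
depth *= print(depth)
record(6)
rows = [record(out) + (37 - length) for out in length if 29 != offset]
if offset > rows:
    record(0)
else:
    offset = length[d]
offset -= offset[2]
emit(27)
if rows >= 5:
    d += 25 - 10
    length -= 13 * d
else:
    emit(d)
d = length % 37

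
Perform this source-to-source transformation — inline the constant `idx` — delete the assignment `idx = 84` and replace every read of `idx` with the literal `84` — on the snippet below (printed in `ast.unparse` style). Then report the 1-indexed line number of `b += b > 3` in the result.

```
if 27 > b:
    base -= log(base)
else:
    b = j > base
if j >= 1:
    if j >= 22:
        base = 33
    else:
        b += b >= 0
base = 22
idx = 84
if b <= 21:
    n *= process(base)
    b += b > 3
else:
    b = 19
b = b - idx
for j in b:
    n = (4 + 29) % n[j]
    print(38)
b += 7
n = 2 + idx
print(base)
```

13

Transformed code:
if 27 > b:
    base -= log(base)
else:
    b = j > base
if j >= 1:
    if j >= 22:
        base = 33
    else:
        b += b >= 0
base = 22
if b <= 21:
    n *= process(base)
    b += b > 3
else:
    b = 19
b = b - 84
for j in b:
    n = (4 + 29) % n[j]
    print(38)
b += 7
n = 2 + 84
print(base)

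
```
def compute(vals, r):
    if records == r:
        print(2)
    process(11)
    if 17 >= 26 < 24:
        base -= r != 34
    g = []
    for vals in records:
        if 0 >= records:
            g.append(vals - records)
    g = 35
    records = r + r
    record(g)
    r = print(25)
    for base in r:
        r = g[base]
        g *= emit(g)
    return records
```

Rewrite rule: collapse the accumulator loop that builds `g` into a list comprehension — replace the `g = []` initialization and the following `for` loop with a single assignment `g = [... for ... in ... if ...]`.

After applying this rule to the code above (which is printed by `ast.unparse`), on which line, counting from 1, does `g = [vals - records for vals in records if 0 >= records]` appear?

Transformed code:
def compute(vals, r):
    if records == r:
        print(2)
    process(11)
    if 17 >= 26 < 24:
        base -= r != 34
    g = [vals - records for vals in records if 0 >= records]
    g = 35
    records = r + r
    record(g)
    r = print(25)
    for base in r:
        r = g[base]
        g *= emit(g)
    return records

7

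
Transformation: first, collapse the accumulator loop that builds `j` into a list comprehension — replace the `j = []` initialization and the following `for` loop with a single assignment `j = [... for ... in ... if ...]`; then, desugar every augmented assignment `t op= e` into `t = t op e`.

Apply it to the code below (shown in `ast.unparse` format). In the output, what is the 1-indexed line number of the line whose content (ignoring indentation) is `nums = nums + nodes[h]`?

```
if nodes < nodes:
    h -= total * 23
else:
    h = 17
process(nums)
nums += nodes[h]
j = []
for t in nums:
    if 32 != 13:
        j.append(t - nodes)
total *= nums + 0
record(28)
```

Transformed code:
if nodes < nodes:
    h = h - total * 23
else:
    h = 17
process(nums)
nums = nums + nodes[h]
j = [t - nodes for t in nums if 32 != 13]
total = total * (nums + 0)
record(28)

6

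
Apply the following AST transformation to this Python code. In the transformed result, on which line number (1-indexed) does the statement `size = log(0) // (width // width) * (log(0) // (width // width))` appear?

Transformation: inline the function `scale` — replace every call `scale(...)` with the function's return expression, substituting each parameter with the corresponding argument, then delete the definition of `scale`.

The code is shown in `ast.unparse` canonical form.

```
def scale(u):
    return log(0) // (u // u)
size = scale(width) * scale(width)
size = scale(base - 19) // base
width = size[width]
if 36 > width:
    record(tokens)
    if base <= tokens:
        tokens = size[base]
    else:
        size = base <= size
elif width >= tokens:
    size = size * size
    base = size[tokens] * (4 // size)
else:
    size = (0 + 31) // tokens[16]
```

1

Transformed code:
size = log(0) // (width // width) * (log(0) // (width // width))
size = log(0) // ((base - 19) // (base - 19)) // base
width = size[width]
if 36 > width:
    record(tokens)
    if base <= tokens:
        tokens = size[base]
    else:
        size = base <= size
elif width >= tokens:
    size = size * size
    base = size[tokens] * (4 // size)
else:
    size = (0 + 31) // tokens[16]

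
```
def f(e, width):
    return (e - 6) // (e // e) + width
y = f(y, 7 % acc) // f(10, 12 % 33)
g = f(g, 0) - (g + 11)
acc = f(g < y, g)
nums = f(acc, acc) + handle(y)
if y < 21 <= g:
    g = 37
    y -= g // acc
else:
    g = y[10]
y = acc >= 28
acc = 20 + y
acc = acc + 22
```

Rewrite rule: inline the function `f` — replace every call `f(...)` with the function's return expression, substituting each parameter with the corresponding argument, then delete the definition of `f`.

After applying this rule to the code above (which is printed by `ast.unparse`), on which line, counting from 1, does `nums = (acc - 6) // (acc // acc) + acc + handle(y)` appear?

4

Transformed code:
y = ((y - 6) // (y // y) + 7 % acc) // ((10 - 6) // (10 // 10) + 12 % 33)
g = (g - 6) // (g // g) + 0 - (g + 11)
acc = ((g < y) - 6) // ((g < y) // (g < y)) + g
nums = (acc - 6) // (acc // acc) + acc + handle(y)
if y < 21 <= g:
    g = 37
    y -= g // acc
else:
    g = y[10]
y = acc >= 28
acc = 20 + y
acc = acc + 22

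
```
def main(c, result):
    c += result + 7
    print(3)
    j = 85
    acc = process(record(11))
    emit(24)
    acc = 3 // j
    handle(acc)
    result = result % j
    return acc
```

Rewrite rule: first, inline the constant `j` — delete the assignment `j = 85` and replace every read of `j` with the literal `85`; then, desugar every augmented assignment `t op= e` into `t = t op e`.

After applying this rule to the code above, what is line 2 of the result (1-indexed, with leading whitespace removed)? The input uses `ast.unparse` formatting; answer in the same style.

Transformed code:
def main(c, result):
    c = c + (result + 7)
    print(3)
    acc = process(record(11))
    emit(24)
    acc = 3 // 85
    handle(acc)
    result = result % 85
    return acc

c = c + (result + 7)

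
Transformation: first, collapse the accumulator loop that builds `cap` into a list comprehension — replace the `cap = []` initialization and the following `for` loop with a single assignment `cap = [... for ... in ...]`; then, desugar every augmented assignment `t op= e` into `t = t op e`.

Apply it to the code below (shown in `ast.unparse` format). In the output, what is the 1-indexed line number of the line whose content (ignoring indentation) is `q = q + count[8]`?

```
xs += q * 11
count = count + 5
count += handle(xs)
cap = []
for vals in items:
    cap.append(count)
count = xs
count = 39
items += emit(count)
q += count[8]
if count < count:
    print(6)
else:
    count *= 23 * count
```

Transformed code:
xs = xs + q * 11
count = count + 5
count = count + handle(xs)
cap = [count for vals in items]
count = xs
count = 39
items = items + emit(count)
q = q + count[8]
if count < count:
    print(6)
else:
    count = count * (23 * count)

8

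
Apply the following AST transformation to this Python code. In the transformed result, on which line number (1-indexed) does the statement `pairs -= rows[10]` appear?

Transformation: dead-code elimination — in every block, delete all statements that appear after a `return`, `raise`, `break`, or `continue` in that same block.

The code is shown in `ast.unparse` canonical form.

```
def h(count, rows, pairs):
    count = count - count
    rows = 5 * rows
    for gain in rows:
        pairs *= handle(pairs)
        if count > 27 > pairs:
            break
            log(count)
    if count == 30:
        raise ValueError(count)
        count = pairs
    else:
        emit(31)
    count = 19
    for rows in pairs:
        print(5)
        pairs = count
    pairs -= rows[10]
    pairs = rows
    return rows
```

16

Transformed code:
def h(count, rows, pairs):
    count = count - count
    rows = 5 * rows
    for gain in rows:
        pairs *= handle(pairs)
        if count > 27 > pairs:
            break
    if count == 30:
        raise ValueError(count)
    else:
        emit(31)
    count = 19
    for rows in pairs:
        print(5)
        pairs = count
    pairs -= rows[10]
    pairs = rows
    return rows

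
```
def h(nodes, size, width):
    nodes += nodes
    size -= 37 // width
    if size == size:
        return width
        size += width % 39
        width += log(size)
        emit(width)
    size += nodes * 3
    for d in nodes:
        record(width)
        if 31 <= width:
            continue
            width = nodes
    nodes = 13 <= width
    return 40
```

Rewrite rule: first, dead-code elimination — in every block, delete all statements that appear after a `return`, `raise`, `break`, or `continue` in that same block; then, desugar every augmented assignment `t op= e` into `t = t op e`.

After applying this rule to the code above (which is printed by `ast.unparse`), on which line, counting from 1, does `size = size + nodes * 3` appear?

6

Transformed code:
def h(nodes, size, width):
    nodes = nodes + nodes
    size = size - 37 // width
    if size == size:
        return width
    size = size + nodes * 3
    for d in nodes:
        record(width)
        if 31 <= width:
            continue
    nodes = 13 <= width
    return 40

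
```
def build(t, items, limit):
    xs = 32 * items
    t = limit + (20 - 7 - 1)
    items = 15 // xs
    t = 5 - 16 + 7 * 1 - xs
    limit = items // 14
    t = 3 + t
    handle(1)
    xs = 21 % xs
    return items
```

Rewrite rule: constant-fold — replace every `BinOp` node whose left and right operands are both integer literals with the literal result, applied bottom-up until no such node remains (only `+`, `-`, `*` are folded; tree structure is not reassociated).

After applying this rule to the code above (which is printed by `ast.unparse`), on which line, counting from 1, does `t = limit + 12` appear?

3

Transformed code:
def build(t, items, limit):
    xs = 32 * items
    t = limit + 12
    items = 15 // xs
    t = -4 - xs
    limit = items // 14
    t = 3 + t
    handle(1)
    xs = 21 % xs
    return items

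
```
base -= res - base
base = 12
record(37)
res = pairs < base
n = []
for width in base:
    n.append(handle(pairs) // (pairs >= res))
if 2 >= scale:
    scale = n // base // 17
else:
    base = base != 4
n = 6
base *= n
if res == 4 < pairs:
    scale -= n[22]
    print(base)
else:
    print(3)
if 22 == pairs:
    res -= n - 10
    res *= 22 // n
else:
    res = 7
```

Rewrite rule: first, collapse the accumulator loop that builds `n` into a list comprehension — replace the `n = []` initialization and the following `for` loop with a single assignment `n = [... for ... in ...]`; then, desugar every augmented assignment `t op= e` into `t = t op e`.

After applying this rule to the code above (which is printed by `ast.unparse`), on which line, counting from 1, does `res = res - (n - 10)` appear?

Transformed code:
base = base - (res - base)
base = 12
record(37)
res = pairs < base
n = [handle(pairs) // (pairs >= res) for width in base]
if 2 >= scale:
    scale = n // base // 17
else:
    base = base != 4
n = 6
base = base * n
if res == 4 < pairs:
    scale = scale - n[22]
    print(base)
else:
    print(3)
if 22 == pairs:
    res = res - (n - 10)
    res = res * (22 // n)
else:
    res = 7

18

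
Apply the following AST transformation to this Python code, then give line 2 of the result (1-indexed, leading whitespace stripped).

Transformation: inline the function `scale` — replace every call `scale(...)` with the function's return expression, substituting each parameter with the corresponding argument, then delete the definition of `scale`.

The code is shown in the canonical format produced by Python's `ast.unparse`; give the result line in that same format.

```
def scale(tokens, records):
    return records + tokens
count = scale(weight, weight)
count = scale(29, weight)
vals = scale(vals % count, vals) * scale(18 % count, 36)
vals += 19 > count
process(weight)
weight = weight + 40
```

count = weight + 29

Transformed code:
count = weight + weight
count = weight + 29
vals = (vals + vals % count) * (36 + 18 % count)
vals += 19 > count
process(weight)
weight = weight + 40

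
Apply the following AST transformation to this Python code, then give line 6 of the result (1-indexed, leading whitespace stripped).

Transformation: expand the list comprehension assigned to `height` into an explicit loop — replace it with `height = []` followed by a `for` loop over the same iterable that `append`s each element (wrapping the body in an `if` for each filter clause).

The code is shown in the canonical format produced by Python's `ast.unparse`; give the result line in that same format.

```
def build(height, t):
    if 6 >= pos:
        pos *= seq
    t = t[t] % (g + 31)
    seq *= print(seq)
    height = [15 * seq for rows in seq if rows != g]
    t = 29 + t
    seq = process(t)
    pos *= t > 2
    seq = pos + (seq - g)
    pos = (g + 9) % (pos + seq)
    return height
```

height = []

Transformed code:
def build(height, t):
    if 6 >= pos:
        pos *= seq
    t = t[t] % (g + 31)
    seq *= print(seq)
    height = []
    for rows in seq:
        if rows != g:
            height.append(15 * seq)
    t = 29 + t
    seq = process(t)
    pos *= t > 2
    seq = pos + (seq - g)
    pos = (g + 9) % (pos + seq)
    return height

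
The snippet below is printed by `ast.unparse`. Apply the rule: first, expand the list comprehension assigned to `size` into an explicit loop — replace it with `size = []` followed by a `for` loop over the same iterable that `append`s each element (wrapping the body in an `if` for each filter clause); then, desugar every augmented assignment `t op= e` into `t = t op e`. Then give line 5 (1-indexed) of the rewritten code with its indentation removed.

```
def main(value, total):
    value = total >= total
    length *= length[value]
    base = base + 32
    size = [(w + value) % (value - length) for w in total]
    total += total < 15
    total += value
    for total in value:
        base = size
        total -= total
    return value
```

size = []

Transformed code:
def main(value, total):
    value = total >= total
    length = length * length[value]
    base = base + 32
    size = []
    for w in total:
        size.append((w + value) % (value - length))
    total = total + (total < 15)
    total = total + value
    for total in value:
        base = size
        total = total - total
    return value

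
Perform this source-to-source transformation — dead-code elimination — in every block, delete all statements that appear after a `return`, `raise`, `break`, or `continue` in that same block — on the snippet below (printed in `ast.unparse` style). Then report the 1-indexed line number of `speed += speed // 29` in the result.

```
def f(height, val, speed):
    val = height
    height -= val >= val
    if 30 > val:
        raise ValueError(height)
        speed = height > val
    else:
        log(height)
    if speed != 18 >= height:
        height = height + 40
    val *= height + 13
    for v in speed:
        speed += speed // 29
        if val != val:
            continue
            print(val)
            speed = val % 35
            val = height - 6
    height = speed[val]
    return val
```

Transformed code:
def f(height, val, speed):
    val = height
    height -= val >= val
    if 30 > val:
        raise ValueError(height)
    else:
        log(height)
    if speed != 18 >= height:
        height = height + 40
    val *= height + 13
    for v in speed:
        speed += speed // 29
        if val != val:
            continue
    height = speed[val]
    return val

12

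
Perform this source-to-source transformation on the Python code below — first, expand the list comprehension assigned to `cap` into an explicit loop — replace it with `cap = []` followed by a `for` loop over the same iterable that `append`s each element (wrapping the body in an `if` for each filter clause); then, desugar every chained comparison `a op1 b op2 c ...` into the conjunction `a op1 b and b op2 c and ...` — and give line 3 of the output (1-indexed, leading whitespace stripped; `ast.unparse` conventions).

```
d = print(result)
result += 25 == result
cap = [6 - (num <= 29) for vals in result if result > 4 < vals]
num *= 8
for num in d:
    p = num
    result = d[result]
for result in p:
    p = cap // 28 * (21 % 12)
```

Transformed code:
d = print(result)
result += 25 == result
cap = []
for vals in result:
    if result > 4 and 4 < vals:
        cap.append(6 - (num <= 29))
num *= 8
for num in d:
    p = num
    result = d[result]
for result in p:
    p = cap // 28 * (21 % 12)

cap = []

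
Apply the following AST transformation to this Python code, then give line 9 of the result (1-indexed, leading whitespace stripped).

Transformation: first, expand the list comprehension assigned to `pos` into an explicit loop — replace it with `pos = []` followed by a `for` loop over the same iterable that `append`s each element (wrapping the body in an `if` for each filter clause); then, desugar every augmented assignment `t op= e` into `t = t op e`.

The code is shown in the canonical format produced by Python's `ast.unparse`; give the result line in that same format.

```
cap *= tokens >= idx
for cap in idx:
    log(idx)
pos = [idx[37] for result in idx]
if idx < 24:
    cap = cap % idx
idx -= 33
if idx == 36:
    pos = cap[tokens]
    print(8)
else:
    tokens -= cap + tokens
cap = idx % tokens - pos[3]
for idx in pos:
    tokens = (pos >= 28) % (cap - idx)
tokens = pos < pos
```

Transformed code:
cap = cap * (tokens >= idx)
for cap in idx:
    log(idx)
pos = []
for result in idx:
    pos.append(idx[37])
if idx < 24:
    cap = cap % idx
idx = idx - 33
if idx == 36:
    pos = cap[tokens]
    print(8)
else:
    tokens = tokens - (cap + tokens)
cap = idx % tokens - pos[3]
for idx in pos:
    tokens = (pos >= 28) % (cap - idx)
tokens = pos < pos

idx = idx - 33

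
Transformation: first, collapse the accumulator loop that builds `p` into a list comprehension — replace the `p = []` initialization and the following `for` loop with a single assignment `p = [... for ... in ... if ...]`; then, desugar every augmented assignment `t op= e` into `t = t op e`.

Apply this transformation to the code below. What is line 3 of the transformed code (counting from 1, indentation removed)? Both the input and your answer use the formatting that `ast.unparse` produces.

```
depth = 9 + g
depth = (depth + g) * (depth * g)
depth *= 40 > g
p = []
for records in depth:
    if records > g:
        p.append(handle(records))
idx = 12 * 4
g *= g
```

Transformed code:
depth = 9 + g
depth = (depth + g) * (depth * g)
depth = depth * (40 > g)
p = [handle(records) for records in depth if records > g]
idx = 12 * 4
g = g * g

depth = depth * (40 > g)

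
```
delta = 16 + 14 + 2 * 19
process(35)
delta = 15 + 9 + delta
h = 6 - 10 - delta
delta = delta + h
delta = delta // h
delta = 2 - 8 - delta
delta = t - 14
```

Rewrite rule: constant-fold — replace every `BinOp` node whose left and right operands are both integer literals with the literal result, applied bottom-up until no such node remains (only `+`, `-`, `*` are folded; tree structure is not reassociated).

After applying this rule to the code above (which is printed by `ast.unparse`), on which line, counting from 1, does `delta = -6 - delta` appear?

7

Transformed code:
delta = 68
process(35)
delta = 24 + delta
h = -4 - delta
delta = delta + h
delta = delta // h
delta = -6 - delta
delta = t - 14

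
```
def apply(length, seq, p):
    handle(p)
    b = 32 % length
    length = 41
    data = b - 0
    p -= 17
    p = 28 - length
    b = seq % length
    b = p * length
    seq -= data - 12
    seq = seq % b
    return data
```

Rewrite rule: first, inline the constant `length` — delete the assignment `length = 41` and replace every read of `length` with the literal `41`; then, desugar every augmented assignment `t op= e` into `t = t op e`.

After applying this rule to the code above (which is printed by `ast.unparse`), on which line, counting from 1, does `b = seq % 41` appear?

7

Transformed code:
def apply(length, seq, p):
    handle(p)
    b = 32 % 41
    data = b - 0
    p = p - 17
    p = 28 - 41
    b = seq % 41
    b = p * 41
    seq = seq - (data - 12)
    seq = seq % b
    return data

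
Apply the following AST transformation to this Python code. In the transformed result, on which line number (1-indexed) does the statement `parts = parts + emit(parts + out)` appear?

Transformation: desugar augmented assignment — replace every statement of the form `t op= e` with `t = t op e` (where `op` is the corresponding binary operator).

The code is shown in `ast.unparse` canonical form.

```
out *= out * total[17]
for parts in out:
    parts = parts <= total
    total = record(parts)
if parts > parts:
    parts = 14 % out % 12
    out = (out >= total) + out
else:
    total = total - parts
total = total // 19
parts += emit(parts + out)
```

11

Transformed code:
out = out * (out * total[17])
for parts in out:
    parts = parts <= total
    total = record(parts)
if parts > parts:
    parts = 14 % out % 12
    out = (out >= total) + out
else:
    total = total - parts
total = total // 19
parts = parts + emit(parts + out)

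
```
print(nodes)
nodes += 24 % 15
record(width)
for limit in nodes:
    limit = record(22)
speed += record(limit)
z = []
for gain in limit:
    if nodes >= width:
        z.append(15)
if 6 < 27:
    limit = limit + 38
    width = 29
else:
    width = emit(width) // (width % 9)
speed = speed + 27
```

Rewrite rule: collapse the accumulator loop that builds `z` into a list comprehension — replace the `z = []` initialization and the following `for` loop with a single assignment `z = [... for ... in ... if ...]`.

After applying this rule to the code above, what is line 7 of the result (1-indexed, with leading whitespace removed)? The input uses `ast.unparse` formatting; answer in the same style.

z = [15 for gain in limit if nodes >= width]

Transformed code:
print(nodes)
nodes += 24 % 15
record(width)
for limit in nodes:
    limit = record(22)
speed += record(limit)
z = [15 for gain in limit if nodes >= width]
if 6 < 27:
    limit = limit + 38
    width = 29
else:
    width = emit(width) // (width % 9)
speed = speed + 27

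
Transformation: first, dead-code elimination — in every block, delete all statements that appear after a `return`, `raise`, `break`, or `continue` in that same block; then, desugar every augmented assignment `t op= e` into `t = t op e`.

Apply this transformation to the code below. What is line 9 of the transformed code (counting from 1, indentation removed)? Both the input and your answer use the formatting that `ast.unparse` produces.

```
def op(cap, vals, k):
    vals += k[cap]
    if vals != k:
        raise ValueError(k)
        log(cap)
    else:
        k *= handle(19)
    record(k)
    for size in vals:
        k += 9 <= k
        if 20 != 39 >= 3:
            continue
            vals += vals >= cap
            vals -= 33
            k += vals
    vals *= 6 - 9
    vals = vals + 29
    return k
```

k = k + (9 <= k)

Transformed code:
def op(cap, vals, k):
    vals = vals + k[cap]
    if vals != k:
        raise ValueError(k)
    else:
        k = k * handle(19)
    record(k)
    for size in vals:
        k = k + (9 <= k)
        if 20 != 39 >= 3:
            continue
    vals = vals * (6 - 9)
    vals = vals + 29
    return k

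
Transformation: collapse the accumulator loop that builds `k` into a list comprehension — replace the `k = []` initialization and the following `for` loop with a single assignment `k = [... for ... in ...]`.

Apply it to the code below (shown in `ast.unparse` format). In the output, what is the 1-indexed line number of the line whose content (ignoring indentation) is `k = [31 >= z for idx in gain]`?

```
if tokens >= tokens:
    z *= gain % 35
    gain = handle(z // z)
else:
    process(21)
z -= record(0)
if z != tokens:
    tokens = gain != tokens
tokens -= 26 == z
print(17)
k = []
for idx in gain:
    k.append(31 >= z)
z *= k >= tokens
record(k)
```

Transformed code:
if tokens >= tokens:
    z *= gain % 35
    gain = handle(z // z)
else:
    process(21)
z -= record(0)
if z != tokens:
    tokens = gain != tokens
tokens -= 26 == z
print(17)
k = [31 >= z for idx in gain]
z *= k >= tokens
record(k)

11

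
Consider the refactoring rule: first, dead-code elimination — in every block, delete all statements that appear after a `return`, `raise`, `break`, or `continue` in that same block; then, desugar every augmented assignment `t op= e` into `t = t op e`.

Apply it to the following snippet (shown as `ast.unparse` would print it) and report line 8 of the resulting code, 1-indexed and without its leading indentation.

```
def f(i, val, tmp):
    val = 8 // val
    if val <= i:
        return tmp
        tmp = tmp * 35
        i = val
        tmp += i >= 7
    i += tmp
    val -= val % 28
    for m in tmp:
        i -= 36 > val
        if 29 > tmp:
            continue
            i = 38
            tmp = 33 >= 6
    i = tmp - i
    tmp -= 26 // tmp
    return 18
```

Transformed code:
def f(i, val, tmp):
    val = 8 // val
    if val <= i:
        return tmp
    i = i + tmp
    val = val - val % 28
    for m in tmp:
        i = i - (36 > val)
        if 29 > tmp:
            continue
    i = tmp - i
    tmp = tmp - 26 // tmp
    return 18

i = i - (36 > val)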